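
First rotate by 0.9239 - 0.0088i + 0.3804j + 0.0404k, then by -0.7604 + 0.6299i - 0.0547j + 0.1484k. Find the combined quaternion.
-0.6822 + 0.53i - 0.3665j + 0.3455k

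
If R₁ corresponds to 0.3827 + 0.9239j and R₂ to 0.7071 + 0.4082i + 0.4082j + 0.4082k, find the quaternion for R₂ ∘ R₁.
-0.1065 - 0.2209i + 0.8095j + 0.5334k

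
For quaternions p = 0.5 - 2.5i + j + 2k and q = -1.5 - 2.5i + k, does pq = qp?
No: pq = -9 + 3.5i - 4j ≠ -9 + 1.5i + j - 5k = qp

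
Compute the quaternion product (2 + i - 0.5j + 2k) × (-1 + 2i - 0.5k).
-3 + 3.25i + 5j - 2k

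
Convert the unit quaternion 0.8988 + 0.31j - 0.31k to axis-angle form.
axis = (0, √2/2, -√2/2), θ = 52°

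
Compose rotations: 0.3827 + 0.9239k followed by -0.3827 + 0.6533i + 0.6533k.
-0.75 + 0.25i - 0.6036j - 0.1036k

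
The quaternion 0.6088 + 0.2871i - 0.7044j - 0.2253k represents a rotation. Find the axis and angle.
axis = (0.3619, -0.8879, -0.284), θ = 105°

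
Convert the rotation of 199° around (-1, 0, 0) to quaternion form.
-0.165 - 0.9863i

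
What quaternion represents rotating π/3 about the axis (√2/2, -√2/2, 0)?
0.866 + 0.3536i - 0.3536j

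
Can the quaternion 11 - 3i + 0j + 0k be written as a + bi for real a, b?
Yes. The quaternion 11 - 3i has j- and k-coefficients y = z = 0, so it lies in the complex subalgebra spanned by 1 and i.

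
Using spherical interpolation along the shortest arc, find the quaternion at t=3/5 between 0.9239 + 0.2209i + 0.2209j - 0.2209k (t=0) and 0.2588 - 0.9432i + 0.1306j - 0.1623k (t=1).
0.7177 - 0.6099i + 0.225j - 0.2497k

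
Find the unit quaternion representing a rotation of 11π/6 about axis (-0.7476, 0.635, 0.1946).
-0.9659 - 0.1935i + 0.1644j + 0.0504k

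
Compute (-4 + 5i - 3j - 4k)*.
-4 - 5i + 3j + 4k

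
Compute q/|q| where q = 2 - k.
0.8944 - 0.4472k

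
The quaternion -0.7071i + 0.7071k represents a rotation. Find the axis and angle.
axis = (-√2/2, 0, √2/2), θ = π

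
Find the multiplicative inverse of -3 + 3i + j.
-0.1579 - 0.1579i - 0.0526j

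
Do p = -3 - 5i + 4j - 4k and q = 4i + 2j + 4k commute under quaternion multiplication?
No: pq = 28 + 12i - 2j - 38k ≠ 28 - 36i - 10j + 14k = qp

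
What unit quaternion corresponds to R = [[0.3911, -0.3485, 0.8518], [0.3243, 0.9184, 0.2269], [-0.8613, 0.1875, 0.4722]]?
0.8339 - 0.0118i + 0.5136j + 0.2017k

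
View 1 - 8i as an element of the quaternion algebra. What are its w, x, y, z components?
1 - 8i + 0j + 0k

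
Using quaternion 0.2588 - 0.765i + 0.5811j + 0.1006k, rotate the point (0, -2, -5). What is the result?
(1.148, -2.183, 4.787)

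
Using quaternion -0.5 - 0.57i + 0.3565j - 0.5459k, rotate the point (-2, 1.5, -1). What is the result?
(-1.994, 0.312, -1.783)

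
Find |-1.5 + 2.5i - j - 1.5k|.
3.428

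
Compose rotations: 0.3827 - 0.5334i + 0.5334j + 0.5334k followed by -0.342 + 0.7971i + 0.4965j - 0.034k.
0.0476 + 0.7704i - 0.3994j + 0.4946k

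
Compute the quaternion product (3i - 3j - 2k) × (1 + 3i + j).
-6 + 5i - 9j + 10k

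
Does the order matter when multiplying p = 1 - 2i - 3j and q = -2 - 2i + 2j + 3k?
Yes: pq = -7i + 14j - 7k ≠ 11i + 2j + 13k = qp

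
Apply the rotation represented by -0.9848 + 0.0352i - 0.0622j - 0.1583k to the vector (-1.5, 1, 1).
(-1.618, 0.575, 1.141)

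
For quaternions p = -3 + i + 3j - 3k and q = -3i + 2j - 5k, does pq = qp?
No: pq = -18 + 8j + 26k ≠ -18 + 18i - 20j + 4k = qp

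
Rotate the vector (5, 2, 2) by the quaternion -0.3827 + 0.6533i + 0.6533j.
(1.439, 5.561, 0.086)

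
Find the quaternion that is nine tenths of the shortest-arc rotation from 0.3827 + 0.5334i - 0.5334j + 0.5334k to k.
0.0455 + 0.0635i - 0.0635j + 0.9949k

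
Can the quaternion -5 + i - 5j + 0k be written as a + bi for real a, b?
No. The quaternion -5 + i - 5j has j-coefficient y = -5 and k-coefficient z = 0, not both zero, so it does not lie in the complex subalgebra spanned by 1 and i.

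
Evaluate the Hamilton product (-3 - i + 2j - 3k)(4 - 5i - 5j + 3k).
2 + 2i + 41j - 6k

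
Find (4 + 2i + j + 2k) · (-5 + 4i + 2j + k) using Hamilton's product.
-32 + 3i + 9j - 6k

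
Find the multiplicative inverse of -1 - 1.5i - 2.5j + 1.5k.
-0.0851 + 0.1277i + 0.2128j - 0.1277k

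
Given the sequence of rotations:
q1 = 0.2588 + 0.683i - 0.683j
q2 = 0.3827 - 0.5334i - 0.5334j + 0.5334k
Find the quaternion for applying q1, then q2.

q2 · q1 = 0.099 + 0.4877i - 0.0351j + 0.8667k
0.099 + 0.4877i - 0.0351j + 0.8667k


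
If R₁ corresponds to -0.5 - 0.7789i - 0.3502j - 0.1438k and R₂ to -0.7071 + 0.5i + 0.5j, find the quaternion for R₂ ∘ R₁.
0.9181 + 0.2289i + 0.0695j + 0.316k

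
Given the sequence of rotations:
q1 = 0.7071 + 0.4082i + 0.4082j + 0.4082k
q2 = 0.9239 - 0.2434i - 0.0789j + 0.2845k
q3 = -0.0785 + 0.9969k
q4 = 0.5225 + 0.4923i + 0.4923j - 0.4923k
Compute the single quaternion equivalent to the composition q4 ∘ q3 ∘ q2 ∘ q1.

q2 · q1 = 0.6687 + 0.0567i + 0.5368j + 0.5112k
q3 · q2 · q1 = -0.5621 - 0.5396i + 0.0144j + 0.6265k
q4 · q3 · q2 · q1 = 0.2733 - 0.2431i - 0.312j + 0.8768k
0.2733 - 0.2431i - 0.312j + 0.8768k


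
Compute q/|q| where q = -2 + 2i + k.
-0.6667 + 0.6667i + 0.3333k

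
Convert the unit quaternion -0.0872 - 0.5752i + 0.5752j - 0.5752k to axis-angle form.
axis = (-√3/3, √3/3, -√3/3), θ = 190°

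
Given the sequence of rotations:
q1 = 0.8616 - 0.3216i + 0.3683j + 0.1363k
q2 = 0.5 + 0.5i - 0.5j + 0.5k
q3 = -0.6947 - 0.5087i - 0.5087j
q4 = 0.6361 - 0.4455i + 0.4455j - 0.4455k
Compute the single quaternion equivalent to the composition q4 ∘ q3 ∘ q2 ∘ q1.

q2 · q1 = 0.7076 + 0.0177i - 0.4756j + 0.5223k
q3 · q2 · q1 = -0.7245 - 0.6379i + 0.2361j - 0.1119k
q4 · q3 · q2 · q1 = -0.9001 - 0.0277i + 0.0618j + 0.4306k
-0.9001 - 0.0277i + 0.0618j + 0.4306k


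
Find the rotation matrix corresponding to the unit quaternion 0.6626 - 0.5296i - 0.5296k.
[[0.439, 0.7018, 0.561], [-0.7018, -0.1219, 0.7018], [0.561, -0.7018, 0.439]]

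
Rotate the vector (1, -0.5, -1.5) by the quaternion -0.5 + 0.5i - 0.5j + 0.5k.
(-1.5, -1, 0.5)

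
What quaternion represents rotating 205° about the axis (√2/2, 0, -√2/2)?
-0.2164 + 0.6903i - 0.6903k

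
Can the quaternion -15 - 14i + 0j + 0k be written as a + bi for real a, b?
Yes. The quaternion -15 - 14i has j- and k-coefficients y = z = 0, so it lies in the complex subalgebra spanned by 1 and i.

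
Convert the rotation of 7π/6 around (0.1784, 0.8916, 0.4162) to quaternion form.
-0.2588 + 0.1723i + 0.8612j + 0.402k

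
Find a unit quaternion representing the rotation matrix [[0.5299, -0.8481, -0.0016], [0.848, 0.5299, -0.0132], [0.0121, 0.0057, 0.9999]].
0.8746 + 0.0054i - 0.0039j + 0.4848k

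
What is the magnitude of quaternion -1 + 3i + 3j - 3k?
√28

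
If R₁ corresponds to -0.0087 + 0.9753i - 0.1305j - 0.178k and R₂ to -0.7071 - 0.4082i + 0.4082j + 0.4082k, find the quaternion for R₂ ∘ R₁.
0.5302 - 0.7055i + 0.4142j - 0.2225k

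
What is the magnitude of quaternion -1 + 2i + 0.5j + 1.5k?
2.739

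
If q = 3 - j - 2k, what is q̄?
3 + j + 2k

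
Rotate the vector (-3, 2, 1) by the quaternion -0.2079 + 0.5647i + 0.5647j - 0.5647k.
(0.76, -3.572, -0.812)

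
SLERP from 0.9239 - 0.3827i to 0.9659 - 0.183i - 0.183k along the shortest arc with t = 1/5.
0.938 - 0.3446i - 0.037k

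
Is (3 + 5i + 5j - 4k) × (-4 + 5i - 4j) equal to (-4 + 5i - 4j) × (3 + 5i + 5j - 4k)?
No: pq = -17 - 21i - 52j - 29k ≠ -17 + 11i - 12j + 61k = qp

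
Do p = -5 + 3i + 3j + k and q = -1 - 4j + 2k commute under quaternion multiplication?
No: pq = 15 + 7i + 11j - 23k ≠ 15 - 13i + 23j + k = qp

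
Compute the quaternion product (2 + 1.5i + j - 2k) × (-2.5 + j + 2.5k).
-1 + 0.75i - 4.25j + 11.5k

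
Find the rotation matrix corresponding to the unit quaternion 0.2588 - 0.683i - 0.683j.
[[0.067, 0.933, -0.3535], [0.933, 0.067, 0.3535], [0.3535, -0.3535, -0.866]]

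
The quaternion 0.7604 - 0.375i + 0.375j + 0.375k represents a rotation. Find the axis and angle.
axis = (-√3/3, √3/3, √3/3), θ = 81°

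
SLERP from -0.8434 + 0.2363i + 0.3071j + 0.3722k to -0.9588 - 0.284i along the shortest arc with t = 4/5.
-0.9774 - 0.1833i + 0.0671j + 0.0813k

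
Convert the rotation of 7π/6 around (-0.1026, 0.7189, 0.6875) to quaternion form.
-0.2588 - 0.0991i + 0.6944j + 0.6641k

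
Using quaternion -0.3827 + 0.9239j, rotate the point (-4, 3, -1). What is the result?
(3.536, 3, -2.121)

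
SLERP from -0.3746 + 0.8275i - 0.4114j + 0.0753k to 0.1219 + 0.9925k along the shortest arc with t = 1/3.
-0.2609 + 0.7088i - 0.3524j + 0.5526k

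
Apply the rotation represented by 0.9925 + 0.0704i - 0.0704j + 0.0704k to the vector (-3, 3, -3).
(-3, 3, -3)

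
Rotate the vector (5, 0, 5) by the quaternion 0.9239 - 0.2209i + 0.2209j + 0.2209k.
(5.577, 4.082, 1.495)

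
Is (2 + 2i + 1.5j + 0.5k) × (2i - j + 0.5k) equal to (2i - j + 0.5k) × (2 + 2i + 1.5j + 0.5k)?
No: pq = -2.75 + 5.25i - 2j - 4k ≠ -2.75 + 2.75i - 2j + 6k = qp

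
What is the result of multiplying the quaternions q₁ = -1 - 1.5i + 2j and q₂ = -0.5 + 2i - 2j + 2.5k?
7.5 + 3.75i + 4.75j - 3.5k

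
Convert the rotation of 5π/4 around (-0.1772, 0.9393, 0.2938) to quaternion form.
-0.3827 - 0.1637i + 0.8678j + 0.2714k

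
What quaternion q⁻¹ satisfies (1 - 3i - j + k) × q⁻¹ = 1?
0.0833 + 0.25i + 0.0833j - 0.0833k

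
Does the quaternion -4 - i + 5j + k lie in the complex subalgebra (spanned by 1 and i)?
No. The quaternion -4 - i + 5j + k has j-coefficient y = 5 and k-coefficient z = 1, not both zero, so it does not lie in the complex subalgebra spanned by 1 and i.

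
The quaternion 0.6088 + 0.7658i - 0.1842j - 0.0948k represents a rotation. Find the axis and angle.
axis = (0.9653, -0.2322, -0.1195), θ = 105°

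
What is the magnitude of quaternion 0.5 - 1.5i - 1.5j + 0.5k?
√5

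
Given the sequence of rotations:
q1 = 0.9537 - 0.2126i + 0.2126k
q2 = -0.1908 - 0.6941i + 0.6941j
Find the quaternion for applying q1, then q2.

q2 · q1 = -0.3295 - 0.4738i + 0.8095j + 0.107k
-0.3295 - 0.4738i + 0.8095j + 0.107k


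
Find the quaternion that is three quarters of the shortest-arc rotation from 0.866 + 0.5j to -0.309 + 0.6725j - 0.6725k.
0.0387 + 0.7925j - 0.6087k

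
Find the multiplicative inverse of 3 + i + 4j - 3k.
0.0857 - 0.0286i - 0.1143j + 0.0857k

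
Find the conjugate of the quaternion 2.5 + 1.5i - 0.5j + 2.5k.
2.5 - 1.5i + 0.5j - 2.5k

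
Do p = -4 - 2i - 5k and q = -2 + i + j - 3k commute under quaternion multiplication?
No: pq = -5 + 5i - 15j + 20k ≠ -5 - 5i + 7j + 24k = qp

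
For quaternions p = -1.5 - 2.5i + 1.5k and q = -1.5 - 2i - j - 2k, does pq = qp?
No: pq = 0.25 + 8.25i - 6.5j + 3.25k ≠ 0.25 + 5.25i + 9.5j - 1.75k = qp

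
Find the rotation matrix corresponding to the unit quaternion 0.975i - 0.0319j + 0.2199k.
[[0.9013, -0.0622, 0.4288], [-0.0622, -0.998, -0.014], [0.4288, -0.014, -0.9033]]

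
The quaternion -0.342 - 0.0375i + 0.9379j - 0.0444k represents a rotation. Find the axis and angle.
axis = (-0.0399, 0.9981, -0.0472), θ = 220°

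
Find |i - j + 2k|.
√6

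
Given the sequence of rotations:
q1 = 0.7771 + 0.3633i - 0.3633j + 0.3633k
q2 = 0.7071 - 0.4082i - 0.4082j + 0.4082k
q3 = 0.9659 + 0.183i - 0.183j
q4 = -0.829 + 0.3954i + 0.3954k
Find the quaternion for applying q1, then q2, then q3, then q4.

q2 · q1 = 0.4012 - 0.0603i - 0.2775j + 0.8707k
q3 · q2 · q1 = 0.3478 - 0.1442i - 0.5008j + 0.7792k
q4 · q3 · q2 · q1 = -0.5394 + 0.4551i + 0.0501j - 0.7065k
-0.5394 + 0.4551i + 0.0501j - 0.7065k


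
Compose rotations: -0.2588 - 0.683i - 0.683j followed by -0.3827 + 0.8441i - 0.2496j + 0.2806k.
0.5051 + 0.2346i + 0.1343j - 0.8196k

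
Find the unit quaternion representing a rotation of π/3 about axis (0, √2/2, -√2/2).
0.866 + 0.3536j - 0.3536k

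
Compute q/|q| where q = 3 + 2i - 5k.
0.4867 + 0.3244i - 0.8111k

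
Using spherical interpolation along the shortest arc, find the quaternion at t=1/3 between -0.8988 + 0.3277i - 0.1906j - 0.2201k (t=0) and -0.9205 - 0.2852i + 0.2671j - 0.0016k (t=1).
-0.9786 + 0.1277i - 0.0369j - 0.157k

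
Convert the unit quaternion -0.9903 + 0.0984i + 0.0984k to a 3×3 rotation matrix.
[[0.9806, 0.1949, 0.0194], [-0.1949, 0.9613, 0.1949], [0.0194, -0.1949, 0.9806]]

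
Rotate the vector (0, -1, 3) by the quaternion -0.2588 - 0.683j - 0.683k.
(1.414, 2.732, -0.732)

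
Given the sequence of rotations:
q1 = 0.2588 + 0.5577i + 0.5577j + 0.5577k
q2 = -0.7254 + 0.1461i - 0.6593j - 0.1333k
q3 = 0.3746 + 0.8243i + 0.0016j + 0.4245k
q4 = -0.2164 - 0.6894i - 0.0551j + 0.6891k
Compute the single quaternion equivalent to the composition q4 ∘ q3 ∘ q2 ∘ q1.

q2 · q1 = 0.1728 - 0.6601i - 0.731j + 0.0101k
q3 · q2 · q1 = 0.6057 + 0.2055i - 0.5621j - 0.5244k
q4 · q3 · q2 · q1 = 0.341 - 0.0458i - 0.1316j + 0.9297k
0.341 - 0.0458i - 0.1316j + 0.9297k


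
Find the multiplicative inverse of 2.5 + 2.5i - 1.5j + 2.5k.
0.119 - 0.119i + 0.0714j - 0.119k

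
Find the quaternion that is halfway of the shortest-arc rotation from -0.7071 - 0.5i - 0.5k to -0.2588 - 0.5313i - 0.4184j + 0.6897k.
-0.6501 - 0.6941i - 0.2816j + 0.1277k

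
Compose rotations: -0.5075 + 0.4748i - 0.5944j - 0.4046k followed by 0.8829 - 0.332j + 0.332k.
-0.5111 + 0.7509i - 0.1987j - 0.3681k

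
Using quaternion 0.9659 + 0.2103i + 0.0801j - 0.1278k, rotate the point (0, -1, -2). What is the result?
(-0.483, -0.025, -2.183)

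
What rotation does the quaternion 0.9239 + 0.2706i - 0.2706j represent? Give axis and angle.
axis = (√2/2, -√2/2, 0), θ = π/4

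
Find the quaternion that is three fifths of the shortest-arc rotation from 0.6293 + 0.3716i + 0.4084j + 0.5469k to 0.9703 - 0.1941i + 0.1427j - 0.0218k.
0.9298 + 0.0406i + 0.2806j + 0.2347k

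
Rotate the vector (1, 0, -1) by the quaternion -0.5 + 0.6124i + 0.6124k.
(-0.5, -1.225, 0.5)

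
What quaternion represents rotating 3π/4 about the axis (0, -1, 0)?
0.3827 - 0.9239j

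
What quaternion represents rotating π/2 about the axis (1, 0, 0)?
0.7071 + 0.7071i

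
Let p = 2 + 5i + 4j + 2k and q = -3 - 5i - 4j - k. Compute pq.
37 - 21i - 25j - 8k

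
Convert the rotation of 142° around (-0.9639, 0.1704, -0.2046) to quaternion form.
0.3256 - 0.9114i + 0.1611j - 0.1935k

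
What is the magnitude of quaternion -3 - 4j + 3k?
√34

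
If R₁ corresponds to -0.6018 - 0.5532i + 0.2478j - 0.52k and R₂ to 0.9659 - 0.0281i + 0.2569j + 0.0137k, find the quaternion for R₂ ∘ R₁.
-0.6534 - 0.6544i + 0.0626j - 0.3754k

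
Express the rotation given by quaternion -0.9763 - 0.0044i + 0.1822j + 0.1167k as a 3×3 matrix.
[[0.9064, 0.2263, -0.3568], [-0.2295, 0.9727, 0.0339], [0.3547, 0.0511, 0.9336]]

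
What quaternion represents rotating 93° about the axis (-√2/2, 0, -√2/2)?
0.6884 - 0.5129i - 0.5129k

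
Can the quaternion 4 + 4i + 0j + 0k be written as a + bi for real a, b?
Yes. The quaternion 4 + 4i has j- and k-coefficients y = z = 0, so it lies in the complex subalgebra spanned by 1 and i.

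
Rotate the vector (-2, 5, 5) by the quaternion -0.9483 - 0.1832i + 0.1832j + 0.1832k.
(-2.403, 3.756, 5.841)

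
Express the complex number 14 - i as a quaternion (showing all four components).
14 - i + 0j + 0k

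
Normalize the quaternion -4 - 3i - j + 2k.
-0.7303 - 0.5477i - 0.1826j + 0.3651k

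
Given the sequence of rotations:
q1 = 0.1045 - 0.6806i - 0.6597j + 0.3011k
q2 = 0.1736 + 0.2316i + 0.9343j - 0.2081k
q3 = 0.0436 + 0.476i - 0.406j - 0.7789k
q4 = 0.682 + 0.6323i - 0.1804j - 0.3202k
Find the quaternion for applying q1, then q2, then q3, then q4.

q2 · q1 = 0.8548 + 0.0501i + 0.055j + 0.5136k
q3 · q2 · q1 = 0.4358 + 0.2434i - 0.6281j - 0.5969k
q4 · q3 · q2 · q1 = -0.1611 + 0.3481i - 0.2075j - 0.8999k
-0.1611 + 0.3481i - 0.2075j - 0.8999k


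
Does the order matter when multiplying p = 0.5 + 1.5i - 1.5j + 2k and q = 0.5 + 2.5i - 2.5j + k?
Yes: pq = -9.25 + 5.5i + 1.5j + 1.5k ≠ -9.25 - 1.5i - 5.5j + 1.5k = qp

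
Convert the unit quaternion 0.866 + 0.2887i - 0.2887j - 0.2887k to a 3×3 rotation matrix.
[[0.6666, 0.3333, -0.6667], [-0.6667, 0.6666, -0.3333], [0.3333, 0.6667, 0.6666]]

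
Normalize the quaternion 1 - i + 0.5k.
0.6667 - 0.6667i + 0.3333k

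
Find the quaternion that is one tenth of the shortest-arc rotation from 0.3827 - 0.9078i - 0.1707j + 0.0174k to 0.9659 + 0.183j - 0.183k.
0.4888 - 0.8614i - 0.1382j - 0.0073k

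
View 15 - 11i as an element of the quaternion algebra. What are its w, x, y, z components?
15 - 11i + 0j + 0k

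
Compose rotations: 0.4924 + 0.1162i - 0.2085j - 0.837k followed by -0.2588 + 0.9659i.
-0.2397 + 0.4455i + 0.8624j + 0.0152k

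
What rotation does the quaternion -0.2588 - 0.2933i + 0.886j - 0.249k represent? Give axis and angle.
axis = (-0.3036, 0.9173, -0.2578), θ = 7π/6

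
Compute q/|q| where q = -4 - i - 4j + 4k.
-0.5714 - 0.1429i - 0.5714j + 0.5714k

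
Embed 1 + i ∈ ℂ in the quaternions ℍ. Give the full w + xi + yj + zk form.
1 + i + 0j + 0k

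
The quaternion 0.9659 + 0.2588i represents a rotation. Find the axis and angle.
axis = (1, 0, 0), θ = π/6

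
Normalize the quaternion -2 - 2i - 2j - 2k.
-0.5 - 0.5i - 0.5j - 0.5k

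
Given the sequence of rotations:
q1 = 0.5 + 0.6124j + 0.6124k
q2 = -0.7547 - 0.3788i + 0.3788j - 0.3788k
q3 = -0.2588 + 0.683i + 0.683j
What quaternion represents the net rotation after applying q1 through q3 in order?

q2 · q1 = -0.3774 + 0.2746i - 0.0408j - 0.8836k
q3 · q2 · q1 = -0.062 - 0.9323i + 0.3563j + 0.0133k
-0.062 - 0.9323i + 0.3563j + 0.0133k


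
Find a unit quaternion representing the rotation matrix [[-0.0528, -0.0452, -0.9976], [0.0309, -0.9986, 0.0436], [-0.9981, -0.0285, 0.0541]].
0.0262 - 0.6877i + 0.0052j + 0.7255k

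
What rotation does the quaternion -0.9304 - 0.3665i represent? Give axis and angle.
axis = (-1, 0, 0), θ = 317°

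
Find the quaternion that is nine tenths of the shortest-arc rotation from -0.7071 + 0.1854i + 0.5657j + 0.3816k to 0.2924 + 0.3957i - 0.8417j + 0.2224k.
-0.357 - 0.3467i + 0.8522j - 0.1617k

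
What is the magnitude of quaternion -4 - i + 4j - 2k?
√37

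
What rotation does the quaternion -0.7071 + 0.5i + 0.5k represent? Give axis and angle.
axis = (√2/2, 0, √2/2), θ = 3π/2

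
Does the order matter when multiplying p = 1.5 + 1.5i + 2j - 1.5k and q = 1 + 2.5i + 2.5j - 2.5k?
Yes: pq = -11 + 4i + 5.75j - 6.5k ≠ -11 + 6.5i + 5.75j - 4k = qp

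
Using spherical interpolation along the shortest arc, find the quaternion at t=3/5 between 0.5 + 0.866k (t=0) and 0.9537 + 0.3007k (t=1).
0.8241 + 0.5664k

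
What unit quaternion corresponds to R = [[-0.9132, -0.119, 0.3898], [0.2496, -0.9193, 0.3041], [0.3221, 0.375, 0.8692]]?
0.0958 + 0.185i + 0.1765j + 0.962k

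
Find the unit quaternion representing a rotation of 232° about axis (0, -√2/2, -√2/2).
-0.4384 - 0.6355j - 0.6355k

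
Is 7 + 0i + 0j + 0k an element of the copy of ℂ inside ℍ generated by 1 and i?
Yes. The quaternion 7 has j- and k-coefficients y = z = 0, so it lies in the complex subalgebra spanned by 1 and i.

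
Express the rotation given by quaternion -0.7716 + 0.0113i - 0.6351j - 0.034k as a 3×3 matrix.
[[0.191, -0.0668, 0.9793], [0.0381, 0.9974, 0.0606], [-0.9809, 0.0257, 0.193]]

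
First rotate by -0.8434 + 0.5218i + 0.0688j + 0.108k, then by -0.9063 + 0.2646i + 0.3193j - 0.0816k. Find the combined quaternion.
0.6132 - 0.656i - 0.4028j - 0.1775k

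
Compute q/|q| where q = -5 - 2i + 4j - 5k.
-0.5976 - 0.239i + 0.4781j - 0.5976k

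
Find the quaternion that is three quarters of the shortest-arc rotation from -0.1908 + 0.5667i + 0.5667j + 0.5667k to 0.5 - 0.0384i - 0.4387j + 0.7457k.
0.3835 + 0.1749i - 0.1887j + 0.887k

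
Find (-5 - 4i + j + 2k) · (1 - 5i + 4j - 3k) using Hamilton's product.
-23 + 10i - 41j + 6k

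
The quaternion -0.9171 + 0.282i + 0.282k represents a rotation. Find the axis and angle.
axis = (√2/2, 0, √2/2), θ = 313°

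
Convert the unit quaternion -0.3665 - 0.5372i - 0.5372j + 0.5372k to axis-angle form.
axis = (-√3/3, -√3/3, √3/3), θ = 223°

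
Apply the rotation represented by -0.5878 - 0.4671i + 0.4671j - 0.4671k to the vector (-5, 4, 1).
(-4.691, -1.04, -4.349)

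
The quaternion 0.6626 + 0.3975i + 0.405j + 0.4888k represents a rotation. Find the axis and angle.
axis = (0.5307, 0.5407, 0.6526), θ = 97°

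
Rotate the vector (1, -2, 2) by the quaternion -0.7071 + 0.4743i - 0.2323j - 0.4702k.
(1.986, 2.007, 1.014)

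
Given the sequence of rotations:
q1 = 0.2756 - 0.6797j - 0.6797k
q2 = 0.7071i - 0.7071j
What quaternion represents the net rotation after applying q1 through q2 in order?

q2 · q1 = -0.4806 + 0.6755i + 0.2857j - 0.4806k
-0.4806 + 0.6755i + 0.2857j - 0.4806k


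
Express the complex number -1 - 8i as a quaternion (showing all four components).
-1 - 8i + 0j + 0k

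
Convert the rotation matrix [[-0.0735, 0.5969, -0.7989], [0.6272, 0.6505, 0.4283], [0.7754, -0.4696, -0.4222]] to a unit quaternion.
0.5373 - 0.4178i - 0.7325j + 0.0141k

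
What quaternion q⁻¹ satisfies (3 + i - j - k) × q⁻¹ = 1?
0.25 - 0.0833i + 0.0833j + 0.0833k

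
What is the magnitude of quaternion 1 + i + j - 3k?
√12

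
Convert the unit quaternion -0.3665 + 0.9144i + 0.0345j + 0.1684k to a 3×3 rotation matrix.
[[0.9409, 0.1865, 0.2827], [-0.0603, -0.729, 0.6819], [0.3333, -0.6586, -0.6746]]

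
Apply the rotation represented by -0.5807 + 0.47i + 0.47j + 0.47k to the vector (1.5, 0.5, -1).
(0.772, -1.086, 1.313)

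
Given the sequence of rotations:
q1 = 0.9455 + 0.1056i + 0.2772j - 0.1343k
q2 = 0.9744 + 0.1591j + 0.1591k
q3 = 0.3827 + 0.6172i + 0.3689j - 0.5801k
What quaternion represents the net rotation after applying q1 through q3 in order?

q2 · q1 = 0.8986 + 0.0374i + 0.4373j + 0.0028k
q3 · q2 · q1 = 0.1611 + 0.8236i + 0.4754j - 0.2641k
0.1611 + 0.8236i + 0.4754j - 0.2641k


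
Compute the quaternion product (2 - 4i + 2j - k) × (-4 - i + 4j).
-20 + 18i + j - 10k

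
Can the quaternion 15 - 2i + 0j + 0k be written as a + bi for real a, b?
Yes. The quaternion 15 - 2i has j- and k-coefficients y = z = 0, so it lies in the complex subalgebra spanned by 1 and i.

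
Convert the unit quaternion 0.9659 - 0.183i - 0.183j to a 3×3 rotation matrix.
[[0.933, 0.067, -0.3535], [0.067, 0.933, 0.3535], [0.3535, -0.3535, 0.866]]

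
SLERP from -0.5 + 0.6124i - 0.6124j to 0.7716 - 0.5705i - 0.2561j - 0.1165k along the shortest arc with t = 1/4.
-0.6256 + 0.6577i - 0.4183j + 0.0337k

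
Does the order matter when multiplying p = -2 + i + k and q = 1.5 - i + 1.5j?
Yes: pq = -2 + 2i - 4j + 3k ≠ -2 + 5i - 2j = qp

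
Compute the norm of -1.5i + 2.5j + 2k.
3.536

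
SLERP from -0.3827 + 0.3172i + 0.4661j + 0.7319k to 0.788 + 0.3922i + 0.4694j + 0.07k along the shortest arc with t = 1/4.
-0.0582 + 0.4274i + 0.5892j + 0.6833k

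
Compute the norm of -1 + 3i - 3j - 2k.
√23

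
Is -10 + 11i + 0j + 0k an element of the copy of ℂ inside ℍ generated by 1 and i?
Yes. The quaternion -10 + 11i has j- and k-coefficients y = z = 0, so it lies in the complex subalgebra spanned by 1 and i.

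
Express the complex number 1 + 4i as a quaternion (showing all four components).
1 + 4i + 0j + 0k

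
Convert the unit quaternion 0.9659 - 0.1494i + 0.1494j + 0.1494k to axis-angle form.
axis = (-√3/3, √3/3, √3/3), θ = π/6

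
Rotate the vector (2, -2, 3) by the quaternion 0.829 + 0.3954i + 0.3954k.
(3.624, -1.405, 1.376)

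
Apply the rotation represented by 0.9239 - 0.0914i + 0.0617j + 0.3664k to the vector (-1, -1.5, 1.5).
(0.379, -1.417, 1.83)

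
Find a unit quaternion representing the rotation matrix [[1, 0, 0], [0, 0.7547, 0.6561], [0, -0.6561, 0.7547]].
0.9367 - 0.3502i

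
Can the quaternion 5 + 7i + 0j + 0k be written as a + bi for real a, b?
Yes. The quaternion 5 + 7i has j- and k-coefficients y = z = 0, so it lies in the complex subalgebra spanned by 1 and i.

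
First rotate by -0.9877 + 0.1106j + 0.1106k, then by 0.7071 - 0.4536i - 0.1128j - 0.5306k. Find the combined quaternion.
-0.6272 + 0.4942i + 0.2398j + 0.5521k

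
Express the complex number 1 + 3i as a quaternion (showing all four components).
1 + 3i + 0j + 0k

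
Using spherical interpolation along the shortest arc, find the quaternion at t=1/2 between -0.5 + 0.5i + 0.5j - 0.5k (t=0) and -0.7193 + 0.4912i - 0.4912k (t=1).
-0.6337 + 0.5152i + 0.2599j - 0.5152k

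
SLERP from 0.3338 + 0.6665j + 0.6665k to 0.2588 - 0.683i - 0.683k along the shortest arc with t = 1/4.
0.1983 + 0.2159i + 0.5594j + 0.7753k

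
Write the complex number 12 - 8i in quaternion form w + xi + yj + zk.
12 - 8i + 0j + 0k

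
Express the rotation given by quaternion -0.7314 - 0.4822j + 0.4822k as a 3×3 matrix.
[[0.0699, 0.7054, 0.7054], [-0.7054, 0.535, -0.465], [-0.7054, -0.465, 0.535]]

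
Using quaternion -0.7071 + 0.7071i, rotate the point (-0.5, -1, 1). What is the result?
(-0.5, 1, 1)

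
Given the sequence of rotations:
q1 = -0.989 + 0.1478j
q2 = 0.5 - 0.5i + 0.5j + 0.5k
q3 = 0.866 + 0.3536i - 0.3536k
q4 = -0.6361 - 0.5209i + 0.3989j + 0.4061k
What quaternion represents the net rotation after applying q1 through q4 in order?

q2 · q1 = -0.5684 + 0.4206i - 0.4206j - 0.5684k
q3 · q2 · q1 = -0.8419 + 0.0145i - 0.312j - 0.44k
q4 · q3 · q2 · q1 = 0.8462 + 0.3805i - 0.3607j + 0.0947k
0.8462 + 0.3805i - 0.3607j + 0.0947k


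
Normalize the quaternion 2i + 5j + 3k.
0.3244i + 0.8111j + 0.4867k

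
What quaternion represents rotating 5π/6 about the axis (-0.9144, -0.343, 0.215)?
0.2588 - 0.8832i - 0.3313j + 0.2077k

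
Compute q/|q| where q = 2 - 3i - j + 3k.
0.417 - 0.6255i - 0.2085j + 0.6255k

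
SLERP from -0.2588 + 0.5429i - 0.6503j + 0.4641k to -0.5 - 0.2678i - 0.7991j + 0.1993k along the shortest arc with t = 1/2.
-0.4247 + 0.154i - 0.8112j + 0.3713k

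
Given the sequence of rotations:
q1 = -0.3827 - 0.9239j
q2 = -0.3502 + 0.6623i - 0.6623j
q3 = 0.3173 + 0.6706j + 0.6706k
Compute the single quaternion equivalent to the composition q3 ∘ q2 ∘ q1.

q2 · q1 = -0.4779 - 0.2535i + 0.577j - 0.6119k
q3 · q2 · q1 = -0.1282 - 0.8777i - 0.3074j - 0.3446k
-0.1282 - 0.8777i - 0.3074j - 0.3446k


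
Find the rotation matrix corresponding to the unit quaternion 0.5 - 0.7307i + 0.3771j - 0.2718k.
[[0.5678, -0.2793, 0.7743], [-0.8229, -0.2156, 0.5257], [0.0201, -0.9357, -0.3523]]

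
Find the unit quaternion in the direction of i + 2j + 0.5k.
0.4364i + 0.8729j + 0.2182k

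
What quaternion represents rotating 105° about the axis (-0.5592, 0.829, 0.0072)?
0.6088 - 0.4436i + 0.6577j + 0.0057k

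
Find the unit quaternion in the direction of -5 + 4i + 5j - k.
-0.6108 + 0.4887i + 0.6108j - 0.1222k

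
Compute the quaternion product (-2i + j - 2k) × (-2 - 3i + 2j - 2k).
-12 + 6i + 3k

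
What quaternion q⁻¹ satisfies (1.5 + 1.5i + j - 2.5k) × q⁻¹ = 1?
0.1277 - 0.1277i - 0.0851j + 0.2128k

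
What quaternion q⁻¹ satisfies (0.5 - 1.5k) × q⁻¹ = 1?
0.2 + 0.6k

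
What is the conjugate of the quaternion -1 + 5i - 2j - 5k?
-1 - 5i + 2j + 5k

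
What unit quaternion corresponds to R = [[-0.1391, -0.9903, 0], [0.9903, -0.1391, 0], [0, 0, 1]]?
0.6561 + 0.7547k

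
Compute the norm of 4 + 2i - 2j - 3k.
√33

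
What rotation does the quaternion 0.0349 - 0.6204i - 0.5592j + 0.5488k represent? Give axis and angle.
axis = (-0.6208, -0.5595, 0.5491), θ = 176°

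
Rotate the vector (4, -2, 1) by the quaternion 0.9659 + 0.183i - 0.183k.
(2.958, -3.5, -0.042)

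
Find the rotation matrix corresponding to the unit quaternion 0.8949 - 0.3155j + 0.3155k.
[[0.6018, -0.5647, -0.5647], [0.5647, 0.8009, -0.1991], [0.5647, -0.1991, 0.8009]]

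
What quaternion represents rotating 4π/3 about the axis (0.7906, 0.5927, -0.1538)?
-0.5 + 0.6847i + 0.5133j - 0.1332k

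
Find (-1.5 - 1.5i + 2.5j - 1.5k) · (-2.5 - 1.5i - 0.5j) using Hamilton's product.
2.75 + 5.25i - 3.25j + 8.25k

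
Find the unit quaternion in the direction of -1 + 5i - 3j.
-0.169 + 0.8452i - 0.5071j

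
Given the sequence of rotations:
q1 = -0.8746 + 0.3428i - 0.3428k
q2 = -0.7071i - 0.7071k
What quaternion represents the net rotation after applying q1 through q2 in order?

q2 · q1 = 0.6184i - 0.4848j + 0.6184k
0.6184i - 0.4848j + 0.6184k


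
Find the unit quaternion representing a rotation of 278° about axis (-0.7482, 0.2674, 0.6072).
-0.7547 - 0.4909i + 0.1754j + 0.3984k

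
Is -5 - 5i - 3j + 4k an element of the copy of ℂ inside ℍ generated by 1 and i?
No. The quaternion -5 - 5i - 3j + 4k has j-coefficient y = -3 and k-coefficient z = 4, not both zero, so it does not lie in the complex subalgebra spanned by 1 and i.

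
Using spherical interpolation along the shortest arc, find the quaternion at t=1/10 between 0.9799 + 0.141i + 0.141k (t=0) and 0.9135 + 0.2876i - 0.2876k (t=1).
0.9826 + 0.1576i + 0.098k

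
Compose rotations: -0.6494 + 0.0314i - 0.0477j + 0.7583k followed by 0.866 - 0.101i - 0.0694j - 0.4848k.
-0.1949 + 0.017i + 0.0651j + 0.9785k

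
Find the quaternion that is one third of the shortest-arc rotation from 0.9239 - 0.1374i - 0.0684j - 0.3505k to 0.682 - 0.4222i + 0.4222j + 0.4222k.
0.952 - 0.2677i + 0.1154j - 0.0934k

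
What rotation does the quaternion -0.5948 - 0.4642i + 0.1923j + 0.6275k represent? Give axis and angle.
axis = (-0.5775, 0.2392, 0.7806), θ = 253°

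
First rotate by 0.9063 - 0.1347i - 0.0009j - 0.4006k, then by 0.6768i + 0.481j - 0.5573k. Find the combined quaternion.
-0.1317 + 0.4202i + 0.7821j - 0.4409k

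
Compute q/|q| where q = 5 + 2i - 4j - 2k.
0.7143 + 0.2857i - 0.5714j - 0.2857k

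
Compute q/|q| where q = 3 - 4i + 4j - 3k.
0.4243 - 0.5657i + 0.5657j - 0.4243k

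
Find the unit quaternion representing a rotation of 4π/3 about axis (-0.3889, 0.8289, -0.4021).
-0.5 - 0.3368i + 0.7178j - 0.3482k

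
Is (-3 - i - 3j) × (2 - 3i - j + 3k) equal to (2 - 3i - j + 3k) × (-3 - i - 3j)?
No: pq = -12 - 2i - 17k ≠ -12 + 16i - 6j - k = qp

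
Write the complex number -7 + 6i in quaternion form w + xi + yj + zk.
-7 + 6i + 0j + 0k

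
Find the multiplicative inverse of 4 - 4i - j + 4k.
0.0816 + 0.0816i + 0.0204j - 0.0816k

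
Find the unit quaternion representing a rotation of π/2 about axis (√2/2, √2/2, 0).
0.7071 + 0.5i + 0.5j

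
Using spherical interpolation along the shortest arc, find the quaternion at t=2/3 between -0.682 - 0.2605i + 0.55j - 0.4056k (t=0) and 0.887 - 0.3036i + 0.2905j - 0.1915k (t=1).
-0.9917 + 0.1262i + 0.009j - 0.0245k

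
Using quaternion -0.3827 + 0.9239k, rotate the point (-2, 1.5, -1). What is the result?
(2.475, 0.354, -1)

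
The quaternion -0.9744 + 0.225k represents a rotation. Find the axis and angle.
axis = (0, 0, 1), θ = 334°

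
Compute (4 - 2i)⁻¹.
0.2 + 0.1i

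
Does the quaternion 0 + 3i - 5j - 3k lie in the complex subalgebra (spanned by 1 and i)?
No. The quaternion 3i - 5j - 3k has j-coefficient y = -5 and k-coefficient z = -3, not both zero, so it does not lie in the complex subalgebra spanned by 1 and i.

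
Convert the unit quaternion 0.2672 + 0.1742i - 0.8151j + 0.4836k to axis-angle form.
axis = (0.1808, -0.8459, 0.5018), θ = 149°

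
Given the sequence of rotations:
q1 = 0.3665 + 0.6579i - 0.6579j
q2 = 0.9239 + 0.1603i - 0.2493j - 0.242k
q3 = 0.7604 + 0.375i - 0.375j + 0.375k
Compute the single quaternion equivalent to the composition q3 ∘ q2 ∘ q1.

q2 · q1 = 0.0691 + 0.5074i - 0.8584j - 0.0301k
q3 · q2 · q1 = -0.4483 + 0.7449i - 0.4771j - 0.1286k
-0.4483 + 0.7449i - 0.4771j - 0.1286k


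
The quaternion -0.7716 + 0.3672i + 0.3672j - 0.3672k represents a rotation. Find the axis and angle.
axis = (√3/3, √3/3, -√3/3), θ = 281°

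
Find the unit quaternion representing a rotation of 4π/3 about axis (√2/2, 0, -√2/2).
-0.5 + 0.6124i - 0.6124k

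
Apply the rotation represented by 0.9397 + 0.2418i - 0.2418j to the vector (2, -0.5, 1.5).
(1.143, -1.357, 1.831)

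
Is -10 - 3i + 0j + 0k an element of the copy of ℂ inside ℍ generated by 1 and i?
Yes. The quaternion -10 - 3i has j- and k-coefficients y = z = 0, so it lies in the complex subalgebra spanned by 1 and i.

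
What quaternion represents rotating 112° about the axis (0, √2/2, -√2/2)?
0.5592 + 0.5862j - 0.5862k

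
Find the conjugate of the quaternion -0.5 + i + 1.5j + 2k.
-0.5 - i - 1.5j - 2k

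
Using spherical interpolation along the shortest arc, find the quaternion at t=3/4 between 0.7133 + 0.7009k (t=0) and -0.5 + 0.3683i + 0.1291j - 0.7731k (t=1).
0.565 - 0.2805i - 0.0983j + 0.7697k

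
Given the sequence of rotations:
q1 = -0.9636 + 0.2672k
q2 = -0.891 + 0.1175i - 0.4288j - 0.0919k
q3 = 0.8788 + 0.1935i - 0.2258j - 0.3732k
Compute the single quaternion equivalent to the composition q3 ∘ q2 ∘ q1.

q2 · q1 = 0.8831 - 0.2278i + 0.3818j - 0.1495k
q3 · q2 · q1 = 0.8506 + 0.1469i + 0.2501j - 0.4385k
0.8506 + 0.1469i + 0.2501j - 0.4385k


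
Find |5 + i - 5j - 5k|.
√76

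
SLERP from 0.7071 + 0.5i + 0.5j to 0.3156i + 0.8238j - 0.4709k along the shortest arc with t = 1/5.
0.6 + 0.4979i + 0.6165j - 0.1099k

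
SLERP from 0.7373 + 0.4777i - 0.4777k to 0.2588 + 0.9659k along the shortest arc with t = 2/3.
0.1163 + 0.2079i - 0.9712k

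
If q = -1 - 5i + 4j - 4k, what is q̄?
-1 + 5i - 4j + 4k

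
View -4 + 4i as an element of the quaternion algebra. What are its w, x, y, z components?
-4 + 4i + 0j + 0k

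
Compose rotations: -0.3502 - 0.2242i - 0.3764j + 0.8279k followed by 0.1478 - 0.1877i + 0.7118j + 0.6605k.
-0.3727 + 0.8705i - 0.2976j + 0.1213k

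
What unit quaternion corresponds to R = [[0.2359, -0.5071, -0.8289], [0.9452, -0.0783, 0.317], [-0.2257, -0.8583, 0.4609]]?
0.6361 - 0.4619i - 0.2371j + 0.5708k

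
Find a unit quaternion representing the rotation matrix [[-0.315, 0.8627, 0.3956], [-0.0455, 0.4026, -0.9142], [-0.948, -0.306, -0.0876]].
0.5 + 0.3041i + 0.6718j - 0.4541k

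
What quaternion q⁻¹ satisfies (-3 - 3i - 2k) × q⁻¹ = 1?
-0.1364 + 0.1364i + 0.0909k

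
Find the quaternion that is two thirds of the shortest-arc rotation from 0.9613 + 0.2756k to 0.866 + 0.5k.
0.9038 + 0.4279k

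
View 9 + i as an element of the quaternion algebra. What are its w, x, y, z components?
9 + i + 0j + 0k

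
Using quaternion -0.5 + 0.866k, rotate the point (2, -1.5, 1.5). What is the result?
(-2.299, -0.982, 1.5)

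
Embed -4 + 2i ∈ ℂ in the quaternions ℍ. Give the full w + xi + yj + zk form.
-4 + 2i + 0j + 0k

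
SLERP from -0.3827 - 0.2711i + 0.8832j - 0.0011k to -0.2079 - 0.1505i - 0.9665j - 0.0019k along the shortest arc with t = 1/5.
-0.2714 - 0.1915i + 0.9432j - 0.0005k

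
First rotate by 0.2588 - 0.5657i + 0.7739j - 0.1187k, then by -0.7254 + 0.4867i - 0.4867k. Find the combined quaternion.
0.0298 + 0.913i - 0.2283j + 0.3368k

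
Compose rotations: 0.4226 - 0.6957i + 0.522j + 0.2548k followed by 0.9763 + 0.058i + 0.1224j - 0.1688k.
0.4321 - 0.5354i + 0.664j + 0.2929k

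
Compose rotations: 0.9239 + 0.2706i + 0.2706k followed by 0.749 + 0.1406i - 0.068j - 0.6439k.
0.8282 + 0.3142i - 0.2751j - 0.3738k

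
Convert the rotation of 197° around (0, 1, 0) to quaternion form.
-0.1478 + 0.989j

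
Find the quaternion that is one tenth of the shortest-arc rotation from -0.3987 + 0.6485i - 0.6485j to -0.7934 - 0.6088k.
-0.4832 + 0.6165i - 0.6165j - 0.0799k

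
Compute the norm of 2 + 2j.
√8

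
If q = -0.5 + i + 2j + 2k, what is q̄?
-0.5 - i - 2j - 2k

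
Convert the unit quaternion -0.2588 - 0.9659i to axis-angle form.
axis = (-1, 0, 0), θ = 7π/6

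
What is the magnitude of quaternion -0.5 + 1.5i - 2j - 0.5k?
2.598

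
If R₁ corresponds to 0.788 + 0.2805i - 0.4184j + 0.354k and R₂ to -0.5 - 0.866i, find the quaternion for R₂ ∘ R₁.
-0.1511 - 0.8227i + 0.5158j + 0.1853k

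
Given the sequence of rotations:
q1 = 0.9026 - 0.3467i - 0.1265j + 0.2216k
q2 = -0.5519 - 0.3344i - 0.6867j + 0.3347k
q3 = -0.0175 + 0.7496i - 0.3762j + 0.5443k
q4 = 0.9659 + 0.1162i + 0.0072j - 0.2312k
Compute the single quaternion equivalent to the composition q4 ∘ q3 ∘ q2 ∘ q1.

q2 · q1 = -0.7751 - 0.2203i - 0.5919j - 0.016k
q3 · q2 · q1 = -0.0353 - 0.249i + 0.194j - 0.9482k
q4 · q3 · q2 · q1 = -0.2258 - 0.2066i + 0.3549j - 0.8834k
-0.2258 - 0.2066i + 0.3549j - 0.8834k


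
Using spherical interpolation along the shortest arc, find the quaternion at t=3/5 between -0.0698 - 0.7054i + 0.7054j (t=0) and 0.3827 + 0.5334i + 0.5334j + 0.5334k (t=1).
-0.3465 - 0.8352i - 0.018j - 0.4266k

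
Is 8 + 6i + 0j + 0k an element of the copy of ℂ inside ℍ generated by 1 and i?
Yes. The quaternion 8 + 6i has j- and k-coefficients y = z = 0, so it lies in the complex subalgebra spanned by 1 and i.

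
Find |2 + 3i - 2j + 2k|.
√21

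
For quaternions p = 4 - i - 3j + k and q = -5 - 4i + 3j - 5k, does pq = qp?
No: pq = -10 + i + 18j - 40k ≠ -10 - 23i + 36j - 10k = qp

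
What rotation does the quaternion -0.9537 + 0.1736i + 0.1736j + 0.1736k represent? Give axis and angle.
axis = (√3/3, √3/3, √3/3), θ = 325°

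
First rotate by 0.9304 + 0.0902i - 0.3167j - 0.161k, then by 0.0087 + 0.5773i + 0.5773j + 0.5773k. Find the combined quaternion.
0.2318 + 0.6278i + 0.6794j + 0.3008k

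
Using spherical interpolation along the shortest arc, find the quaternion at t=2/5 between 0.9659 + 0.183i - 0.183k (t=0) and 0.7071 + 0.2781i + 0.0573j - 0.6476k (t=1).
0.8941 + 0.2296i + 0.0239j - 0.3838k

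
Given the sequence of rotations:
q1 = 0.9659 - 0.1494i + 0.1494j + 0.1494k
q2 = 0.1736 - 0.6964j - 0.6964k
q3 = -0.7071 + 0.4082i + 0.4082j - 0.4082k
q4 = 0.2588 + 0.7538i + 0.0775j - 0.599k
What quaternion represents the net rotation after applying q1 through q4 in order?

q2 · q1 = 0.3758 - 0.0259i - 0.5427j - 0.7508k
q3 · q2 · q1 = -0.3401 - 0.3563i + 0.8542j + 0.1665k
q4 · q3 · q2 · q1 = 0.2141 + 0.176i + 0.2826j + 0.9183k
0.2141 + 0.176i + 0.2826j + 0.9183k


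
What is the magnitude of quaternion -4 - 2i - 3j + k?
√30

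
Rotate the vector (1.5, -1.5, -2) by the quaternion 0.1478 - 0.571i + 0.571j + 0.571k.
(1.742, -1.91, -1.348)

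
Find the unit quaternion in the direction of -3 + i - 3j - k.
-0.6708 + 0.2236i - 0.6708j - 0.2236k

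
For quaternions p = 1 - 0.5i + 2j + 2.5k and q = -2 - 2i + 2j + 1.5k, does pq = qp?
No: pq = -10.75 - 3i - 6.25j - 0.5k ≠ -10.75 + i + 2.25j - 6.5k = qp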